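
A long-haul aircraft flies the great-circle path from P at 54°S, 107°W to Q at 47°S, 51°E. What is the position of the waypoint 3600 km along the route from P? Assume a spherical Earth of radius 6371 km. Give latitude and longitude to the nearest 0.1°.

≈ 80.8°S, 46.2°W

The haversine formula gives a central angle δ ≈ 1.349 rad (77.3°) between the endpoints. The total great-circle distance is δ·R ≈ 1.349 × 6371 ≈ 8594 km, so the target fraction is f = 3600/8594 ≈ 0.419.
Interpolate at f ≈ 0.419 with slerp weights a = sin((1−f)δ)/sin δ ≈ 0.724, b = sin(fδ)/sin δ ≈ 0.549.
p = a·p₁ + b·p₂ ≈ (0.111, -0.116, -0.987); φ = arcsin(p_z) ≈ -80.76°, λ = atan2(p_y, p_x) ≈ -46.19°.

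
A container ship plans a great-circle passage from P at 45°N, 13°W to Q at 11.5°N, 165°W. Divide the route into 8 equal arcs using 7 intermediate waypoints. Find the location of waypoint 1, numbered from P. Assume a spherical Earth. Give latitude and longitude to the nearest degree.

The haversine formula gives a central angle δ ≈ 2.061 rad (118.1°) between the endpoints.
Interpolate at f = 1/8 with slerp weights a = sin((1−f)δ)/sin δ ≈ 1.103, b = sin(fδ)/sin δ ≈ 0.289.
p = a·p₁ + b·p₂ ≈ (0.487, -0.249, 0.837); φ = arcsin(p_z) ≈ 56.88°, λ = atan2(p_y, p_x) ≈ -27.07°.

≈ 57°N, 27°W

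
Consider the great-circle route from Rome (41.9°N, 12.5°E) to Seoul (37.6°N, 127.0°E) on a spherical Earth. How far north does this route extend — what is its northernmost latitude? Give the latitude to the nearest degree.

≈ 57°N

The great circle lies in the plane with unit normal n̂ = (p₁ × p₂)/|p₁ × p₂|.
Here n̂_z ≈ +0.544; the vertex latitude is φ_max = arccos|n̂_z| ≈ 57.1°.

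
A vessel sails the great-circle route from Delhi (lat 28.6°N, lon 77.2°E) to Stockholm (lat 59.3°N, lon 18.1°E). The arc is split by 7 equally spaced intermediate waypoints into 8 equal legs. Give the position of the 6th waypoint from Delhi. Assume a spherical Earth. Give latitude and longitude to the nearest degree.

≈ lat 55°N, lon 40°E

From cos δ = sin φ₁ sin φ₂ + cos φ₁ cos φ₂ cos Δλ, the central angle is δ ≈ 0.874 rad (50.1°).
Interpolate at f = 6/8 with slerp weights a = sin((1−f)δ)/sin δ ≈ 0.283, b = sin(fδ)/sin δ ≈ 0.795.
p = a·p₁ + b·p₂ ≈ (0.441, 0.368, 0.819); φ = arcsin(p_z) ≈ 54.96°, λ = atan2(p_y, p_x) ≈ 39.87°.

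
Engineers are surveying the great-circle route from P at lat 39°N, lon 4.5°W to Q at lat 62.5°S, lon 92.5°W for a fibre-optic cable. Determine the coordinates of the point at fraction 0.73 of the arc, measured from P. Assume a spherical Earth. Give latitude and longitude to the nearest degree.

≈ lat 40°S, lon 51°W

From cos δ = sin φ₁ sin φ₂ + cos φ₁ cos φ₂ cos Δλ, the central angle is δ ≈ 2.148 rad (123.1°).
Interpolate at f = 0.73 with slerp weights a = sin((1−f)δ)/sin δ ≈ 0.654, b = sin(fδ)/sin δ ≈ 1.193.
p = a·p₁ + b·p₂ ≈ (0.483, -0.590, -0.647); φ = arcsin(p_z) ≈ -40.31°, λ = atan2(p_y, p_x) ≈ -50.74°.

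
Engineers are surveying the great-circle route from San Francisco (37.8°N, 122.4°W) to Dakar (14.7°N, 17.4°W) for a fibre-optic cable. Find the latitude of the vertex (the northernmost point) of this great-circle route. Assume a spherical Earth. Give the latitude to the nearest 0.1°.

The great circle lies in the plane with unit normal n̂ = (p₁ × p₂)/|p₁ × p₂|.
Here n̂_z ≈ +0.739; the vertex latitude is φ_max = arccos|n̂_z| ≈ 42.4°.
Check via Clairaut: cos φ_max = |cos φ₁| · sin C = cos(37.8°)·sin(69.3°) ≈ 0.739, again giving ≈ 42.4°.

≈ 42.4°N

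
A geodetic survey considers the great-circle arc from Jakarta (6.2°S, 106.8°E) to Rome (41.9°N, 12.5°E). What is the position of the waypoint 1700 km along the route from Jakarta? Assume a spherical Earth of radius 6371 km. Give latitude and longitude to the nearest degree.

≈ (4°N, 95°E)

Convert each endpoint to a unit vector on the sphere (x = cos φ cos λ, y = cos φ sin λ, z = sin φ).
The central angle between the endpoints is δ = arccos(p₁·p₂) ≈ 1.699 rad (97.3°). The total great-circle distance is δ·R ≈ 1.699 × 6371 ≈ 10823 km, so the target fraction is f = 1700/10823 ≈ 0.157.
Interpolate at f ≈ 0.157 with slerp weights a = sin((1−f)δ)/sin δ ≈ 0.999, b = sin(fδ)/sin δ ≈ 0.266.
p = a·p₁ + b·p₂ ≈ (-0.094, 0.993, 0.070); φ = arcsin(p_z) ≈ 4.00°, λ = atan2(p_y, p_x) ≈ 95.39°.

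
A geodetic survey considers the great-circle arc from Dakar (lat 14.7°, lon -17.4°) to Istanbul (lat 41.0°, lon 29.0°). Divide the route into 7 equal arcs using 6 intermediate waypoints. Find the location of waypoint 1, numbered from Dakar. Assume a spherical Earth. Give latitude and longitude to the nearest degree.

The haversine formula gives a central angle δ ≈ 0.837 rad (47.9°) between the endpoints.
Interpolate at f = 1/7 with slerp weights a = sin((1−f)δ)/sin δ ≈ 0.885, b = sin(fδ)/sin δ ≈ 0.161.
p = a·p₁ + b·p₂ ≈ (0.923, -0.197, 0.330); φ = arcsin(p_z) ≈ 19.27°, λ = atan2(p_y, p_x) ≈ -12.06°.

≈ lat 19°, lon -12°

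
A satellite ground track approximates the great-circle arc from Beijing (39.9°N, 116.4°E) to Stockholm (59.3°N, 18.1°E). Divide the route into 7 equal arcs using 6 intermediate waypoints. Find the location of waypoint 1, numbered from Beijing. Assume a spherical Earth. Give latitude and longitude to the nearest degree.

≈ 47°N, 109°E

Convert each endpoint to a unit vector on the sphere (x = cos φ cos λ, y = cos φ sin λ, z = sin φ).
The central angle between the endpoints is δ = arccos(p₁·p₂) ≈ 1.053 rad (60.3°).
Interpolate at f = 1/7 with slerp weights a = sin((1−f)δ)/sin δ ≈ 0.903, b = sin(fδ)/sin δ ≈ 0.172.
p = a·p₁ + b·p₂ ≈ (-0.224, 0.648, 0.728); φ = arcsin(p_z) ≈ 46.70°, λ = atan2(p_y, p_x) ≈ 109.10°.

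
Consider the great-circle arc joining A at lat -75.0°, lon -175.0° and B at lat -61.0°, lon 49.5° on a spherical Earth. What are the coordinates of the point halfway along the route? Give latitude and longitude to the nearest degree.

Convert each endpoint to a unit vector on the sphere (x = cos φ cos λ, y = cos φ sin λ, z = sin φ).
The central angle between the endpoints is δ = arccos(p₁·p₂) ≈ 0.715 rad (40.9°).
Interpolate at f = 1/2 with slerp weights a = sin((1−f)δ)/sin δ ≈ 0.534, b = sin(fδ)/sin δ ≈ 0.534.
p = a·p₁ + b·p₂ ≈ (0.030, 0.185, -0.982); φ = arcsin(p_z) ≈ -79.21°, λ = atan2(p_y, p_x) ≈ 80.64°.

≈ lat -79°, lon 81°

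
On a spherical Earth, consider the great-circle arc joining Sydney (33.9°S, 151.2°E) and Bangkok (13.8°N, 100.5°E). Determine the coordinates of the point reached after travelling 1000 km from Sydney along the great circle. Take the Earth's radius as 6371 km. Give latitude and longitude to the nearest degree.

≈ (28°S, 143°E)

Convert each endpoint to a unit vector on the sphere (x = cos φ cos λ, y = cos φ sin λ, z = sin φ).
The central angle between the endpoints is δ = arccos(p₁·p₂) ≈ 1.184 rad (67.8°). The total great-circle distance is δ·R ≈ 1.184 × 6371 ≈ 7541 km, so the target fraction is f = 1000/7541 ≈ 0.133.
Interpolate at f ≈ 0.133 with slerp weights a = sin((1−f)δ)/sin δ ≈ 0.924, b = sin(fδ)/sin δ ≈ 0.169.
p = a·p₁ + b·p₂ ≈ (-0.702, 0.531, -0.475); φ = arcsin(p_z) ≈ -28.36°, λ = atan2(p_y, p_x) ≈ 142.91°.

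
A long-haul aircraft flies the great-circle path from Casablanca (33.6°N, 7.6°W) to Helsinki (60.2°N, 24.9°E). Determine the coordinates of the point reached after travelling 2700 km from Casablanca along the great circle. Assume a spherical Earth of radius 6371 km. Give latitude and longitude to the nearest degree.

≈ 54°N, 12°E

From cos δ = sin φ₁ sin φ₂ + cos φ₁ cos φ₂ cos Δλ, the central angle is δ ≈ 0.593 rad (34.0°). The total great-circle distance is δ·R ≈ 0.593 × 6371 ≈ 3777 km, so the target fraction is f = 2700/3777 ≈ 0.715.
Interpolate at f ≈ 0.715 with slerp weights a = sin((1−f)δ)/sin δ ≈ 0.301, b = sin(fδ)/sin δ ≈ 0.736.
p = a·p₁ + b·p₂ ≈ (0.580, 0.121, 0.805); φ = arcsin(p_z) ≈ 53.64°, λ = atan2(p_y, p_x) ≈ 11.76°.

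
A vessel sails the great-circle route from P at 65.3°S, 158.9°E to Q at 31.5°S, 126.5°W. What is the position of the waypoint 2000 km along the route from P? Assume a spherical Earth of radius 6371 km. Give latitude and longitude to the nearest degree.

From cos δ = sin φ₁ sin φ₂ + cos φ₁ cos φ₂ cos Δλ, the central angle is δ ≈ 0.965 rad (55.3°). The total great-circle distance is δ·R ≈ 0.965 × 6371 ≈ 6149 km, so the target fraction is f = 2000/6149 ≈ 0.325.
Interpolate at f ≈ 0.325 with slerp weights a = sin((1−f)δ)/sin δ ≈ 0.737, b = sin(fδ)/sin δ ≈ 0.376.
p = a·p₁ + b·p₂ ≈ (-0.478, -0.147, -0.866); φ = arcsin(p_z) ≈ -60.01°, λ = atan2(p_y, p_x) ≈ -162.96°.

≈ 60°S, 163°W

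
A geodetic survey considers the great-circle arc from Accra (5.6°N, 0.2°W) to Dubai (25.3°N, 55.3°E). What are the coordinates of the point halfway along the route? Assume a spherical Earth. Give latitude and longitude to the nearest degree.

≈ 17°N, 26°E

Write both endpoints as unit vectors p₁, p₂ with components (cos φ cos λ, cos φ sin λ, sin φ).
The central angle between the endpoints is δ = arccos(p₁·p₂) ≈ 0.987 rad (56.5°).
Interpolate at f = 1/2 with slerp weights a = sin((1−f)δ)/sin δ ≈ 0.568, b = sin(fδ)/sin δ ≈ 0.568.
p = a·p₁ + b·p₂ ≈ (0.857, 0.420, 0.298); φ = arcsin(p_z) ≈ 17.34°, λ = atan2(p_y, p_x) ≈ 26.10°.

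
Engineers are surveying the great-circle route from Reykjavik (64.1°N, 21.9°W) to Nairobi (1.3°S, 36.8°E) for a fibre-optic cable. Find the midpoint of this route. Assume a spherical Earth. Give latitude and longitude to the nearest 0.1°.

Write both endpoints as unit vectors p₁, p₂ with components (cos φ cos λ, cos φ sin λ, sin φ).
The central angle between the endpoints is δ = arccos(p₁·p₂) ≈ 1.363 rad (78.1°).
Interpolate at f = 1/2 with slerp weights a = sin((1−f)δ)/sin δ ≈ 0.644, b = sin(fδ)/sin δ ≈ 0.644.
p = a·p₁ + b·p₂ ≈ (0.776, 0.281, 0.565); φ = arcsin(p_z) ≈ 34.37°, λ = atan2(p_y, p_x) ≈ 19.88°.

≈ (34.4°N, 19.9°E)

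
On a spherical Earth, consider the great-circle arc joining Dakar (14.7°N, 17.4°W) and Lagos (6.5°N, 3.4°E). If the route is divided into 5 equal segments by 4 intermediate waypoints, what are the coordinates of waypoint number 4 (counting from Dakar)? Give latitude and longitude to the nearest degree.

From cos δ = sin φ₁ sin φ₂ + cos φ₁ cos φ₂ cos Δλ, the central angle is δ ≈ 0.384 rad (22.0°).
Interpolate at f = 4/5 with slerp weights a = sin((1−f)δ)/sin δ ≈ 0.205, b = sin(fδ)/sin δ ≈ 0.807.
p = a·p₁ + b·p₂ ≈ (0.990, -0.012, 0.143); φ = arcsin(p_z) ≈ 8.24°, λ = atan2(p_y, p_x) ≈ -0.68°.

≈ (8°N, 1°W)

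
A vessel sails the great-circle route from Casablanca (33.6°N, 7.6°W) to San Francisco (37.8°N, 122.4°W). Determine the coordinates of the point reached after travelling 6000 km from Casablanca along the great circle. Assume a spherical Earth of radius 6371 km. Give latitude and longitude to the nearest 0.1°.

≈ 52.5°N, 80.5°W

Convert each endpoint to a unit vector on the sphere (x = cos φ cos λ, y = cos φ sin λ, z = sin φ).
The central angle between the endpoints is δ = arccos(p₁·p₂) ≈ 1.508 rad (86.4°). The total great-circle distance is δ·R ≈ 1.508 × 6371 ≈ 9605 km, so the target fraction is f = 6000/9605 ≈ 0.625.
Interpolate at f ≈ 0.625 with slerp weights a = sin((1−f)δ)/sin δ ≈ 0.537, b = sin(fδ)/sin δ ≈ 0.810.
p = a·p₁ + b·p₂ ≈ (0.100, -0.600, 0.794); φ = arcsin(p_z) ≈ 52.55°, λ = atan2(p_y, p_x) ≈ -80.49°.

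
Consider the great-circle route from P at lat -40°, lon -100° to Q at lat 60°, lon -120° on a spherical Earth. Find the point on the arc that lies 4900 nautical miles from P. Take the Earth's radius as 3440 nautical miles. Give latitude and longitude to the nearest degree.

The haversine formula gives a central angle δ ≈ 1.769 rad (101.3°) between the endpoints. The total great-circle distance is δ·R ≈ 1.769 × 3440 ≈ 6085 nmi, so the target fraction is f = 4900/6085 ≈ 0.805.
Interpolate at f ≈ 0.805 with slerp weights a = sin((1−f)δ)/sin δ ≈ 0.344, b = sin(fδ)/sin δ ≈ 1.009.
p = a·p₁ + b·p₂ ≈ (-0.298, -0.697, 0.652); φ = arcsin(p_z) ≈ 40.73°, λ = atan2(p_y, p_x) ≈ -113.16°.

≈ lat 41°, lon -113°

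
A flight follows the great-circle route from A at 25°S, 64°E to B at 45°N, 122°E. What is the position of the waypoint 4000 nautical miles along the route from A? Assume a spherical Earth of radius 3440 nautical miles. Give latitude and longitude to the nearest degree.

Convert each endpoint to a unit vector on the sphere (x = cos φ cos λ, y = cos φ sin λ, z = sin φ).
The central angle between the endpoints is δ = arccos(p₁·p₂) ≈ 1.530 rad (87.7°). The total great-circle distance is δ·R ≈ 1.530 × 3440 ≈ 5263 nmi, so the target fraction is f = 4000/5263 ≈ 0.760.
Interpolate at f ≈ 0.760 with slerp weights a = sin((1−f)δ)/sin δ ≈ 0.359, b = sin(fδ)/sin δ ≈ 0.919.
p = a·p₁ + b·p₂ ≈ (-0.201, 0.844, 0.498); φ = arcsin(p_z) ≈ 29.85°, λ = atan2(p_y, p_x) ≈ 103.43°.

≈ 30°N, 103°E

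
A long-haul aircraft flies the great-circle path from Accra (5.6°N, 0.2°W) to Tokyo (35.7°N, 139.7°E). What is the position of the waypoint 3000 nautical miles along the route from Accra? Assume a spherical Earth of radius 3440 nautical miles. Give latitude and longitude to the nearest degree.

≈ 41°N, 40°E

Convert each endpoint to a unit vector on the sphere (x = cos φ cos λ, y = cos φ sin λ, z = sin φ).
The central angle between the endpoints is δ = arccos(p₁·p₂) ≈ 2.167 rad (124.1°). The total great-circle distance is δ·R ≈ 2.167 × 3440 ≈ 7454 nmi, so the target fraction is f = 3000/7454 ≈ 0.402.
Interpolate at f ≈ 0.402 with slerp weights a = sin((1−f)δ)/sin δ ≈ 1.162, b = sin(fδ)/sin δ ≈ 0.925.
p = a·p₁ + b·p₂ ≈ (0.584, 0.482, 0.653); φ = arcsin(p_z) ≈ 40.79°, λ = atan2(p_y, p_x) ≈ 39.53°.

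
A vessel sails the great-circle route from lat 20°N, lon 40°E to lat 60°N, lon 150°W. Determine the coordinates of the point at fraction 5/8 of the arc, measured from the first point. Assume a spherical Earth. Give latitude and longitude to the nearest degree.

Convert each endpoint to a unit vector on the sphere (x = cos φ cos λ, y = cos φ sin λ, z = sin φ).
The central angle between the endpoints is δ = arccos(p₁·p₂) ≈ 1.738 rad (99.6°).
Interpolate at f = 5/8 with slerp weights a = sin((1−f)δ)/sin δ ≈ 0.615, b = sin(fδ)/sin δ ≈ 0.897.
p = a·p₁ + b·p₂ ≈ (0.054, 0.147, 0.988); φ = arcsin(p_z) ≈ 80.97°, λ = atan2(p_y, p_x) ≈ 69.78°.

≈ lat 81°N, lon 70°E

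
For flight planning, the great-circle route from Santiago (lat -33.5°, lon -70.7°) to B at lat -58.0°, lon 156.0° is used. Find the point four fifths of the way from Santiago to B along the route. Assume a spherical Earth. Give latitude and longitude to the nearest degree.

≈ lat -69°, lon -176°

Convert each endpoint to a unit vector on the sphere (x = cos φ cos λ, y = cos φ sin λ, z = sin φ).
The central angle between the endpoints is δ = arccos(p₁·p₂) ≈ 1.405 rad (80.5°).
Interpolate at f = 4/5 with slerp weights a = sin((1−f)δ)/sin δ ≈ 0.281, b = sin(fδ)/sin δ ≈ 0.914.
p = a·p₁ + b·p₂ ≈ (-0.365, -0.024, -0.931); φ = arcsin(p_z) ≈ -68.53°, λ = atan2(p_y, p_x) ≈ -176.21°.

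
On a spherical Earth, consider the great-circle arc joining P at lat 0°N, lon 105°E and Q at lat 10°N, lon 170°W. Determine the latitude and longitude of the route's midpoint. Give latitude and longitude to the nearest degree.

≈ lat 7°N, lon 147°E

Convert each endpoint to a unit vector on the sphere (x = cos φ cos λ, y = cos φ sin λ, z = sin φ).
The central angle between the endpoints is δ = arccos(p₁·p₂) ≈ 1.485 rad (85.1°).
Interpolate at f = 1/2 with slerp weights a = sin((1−f)δ)/sin δ ≈ 0.679, b = sin(fδ)/sin δ ≈ 0.679.
p = a·p₁ + b·p₂ ≈ (-0.834, 0.539, 0.118); φ = arcsin(p_z) ≈ 6.77°, λ = atan2(p_y, p_x) ≈ 147.10°.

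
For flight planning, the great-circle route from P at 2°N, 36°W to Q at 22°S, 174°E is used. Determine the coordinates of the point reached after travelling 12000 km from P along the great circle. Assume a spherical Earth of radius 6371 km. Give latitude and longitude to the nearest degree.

Convert each endpoint to a unit vector on the sphere (x = cos φ cos λ, y = cos φ sin λ, z = sin φ).
The central angle between the endpoints is δ = arccos(p₁·p₂) ≈ 2.524 rad (144.6°). The total great-circle distance is δ·R ≈ 2.524 × 6371 ≈ 16083 km, so the target fraction is f = 12000/16083 ≈ 0.746.
Interpolate at f ≈ 0.746 with slerp weights a = sin((1−f)δ)/sin δ ≈ 1.033, b = sin(fδ)/sin δ ≈ 1.644.
p = a·p₁ + b·p₂ ≈ (-0.681, -0.448, -0.580); φ = arcsin(p_z) ≈ -35.44°, λ = atan2(p_y, p_x) ≈ -146.67°.

≈ 35°S, 147°W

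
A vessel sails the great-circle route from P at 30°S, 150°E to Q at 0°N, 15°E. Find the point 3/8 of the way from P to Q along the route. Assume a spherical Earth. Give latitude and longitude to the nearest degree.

≈ 39°S, 92°E

From cos δ = sin φ₁ sin φ₂ + cos φ₁ cos φ₂ cos Δλ, the central angle is δ ≈ 2.230 rad (127.8°).
Interpolate at f = 3/8 with slerp weights a = sin((1−f)δ)/sin δ ≈ 1.245, b = sin(fδ)/sin δ ≈ 0.939.
p = a·p₁ + b·p₂ ≈ (-0.027, 0.782, -0.623); φ = arcsin(p_z) ≈ -38.50°, λ = atan2(p_y, p_x) ≈ 91.99°.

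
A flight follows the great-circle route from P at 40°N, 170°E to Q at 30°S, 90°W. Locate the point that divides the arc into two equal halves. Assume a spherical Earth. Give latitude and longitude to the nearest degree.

≈ 8°N, 136°W

Write both endpoints as unit vectors p₁, p₂ with components (cos φ cos λ, cos φ sin λ, sin φ).
The central angle between the endpoints is δ = arccos(p₁·p₂) ≈ 2.023 rad (115.9°).
Interpolate at f = 1/2 with slerp weights a = sin((1−f)δ)/sin δ ≈ 0.942, b = sin(fδ)/sin δ ≈ 0.942.
p = a·p₁ + b·p₂ ≈ (-0.711, -0.691, 0.135); φ = arcsin(p_z) ≈ 7.73°, λ = atan2(p_y, p_x) ≈ -135.82°.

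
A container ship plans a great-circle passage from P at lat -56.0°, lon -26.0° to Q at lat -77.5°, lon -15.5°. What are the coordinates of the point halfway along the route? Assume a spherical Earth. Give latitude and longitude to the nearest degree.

The haversine formula gives a central angle δ ≈ 0.381 rad (21.8°) between the endpoints.
Interpolate at f = 1/2 with slerp weights a = sin((1−f)δ)/sin δ ≈ 0.509, b = sin(fδ)/sin δ ≈ 0.509.
p = a·p₁ + b·p₂ ≈ (0.362, -0.154, -0.919); φ = arcsin(p_z) ≈ -66.82°, λ = atan2(p_y, p_x) ≈ -23.08°.

≈ lat -67°, lon -23°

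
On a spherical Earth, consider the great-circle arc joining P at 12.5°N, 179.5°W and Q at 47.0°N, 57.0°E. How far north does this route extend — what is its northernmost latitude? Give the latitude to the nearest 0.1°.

The great circle lies in the plane with unit normal n̂ = (p₁ × p₂)/|p₁ × p₂|.
Here n̂_z ≈ -0.568; the vertex latitude is φ_max = arccos|n̂_z| ≈ 55.4°.
Check via Clairaut: cos φ_max = |cos φ₁| · sin C = cos(12.5°)·sin(35.6°) ≈ 0.568, again giving ≈ 55.4°.

≈ 55.4°N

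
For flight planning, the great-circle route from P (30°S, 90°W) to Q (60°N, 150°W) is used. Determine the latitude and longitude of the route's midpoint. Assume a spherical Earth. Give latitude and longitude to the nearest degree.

≈ (17°N, 111°W)

Convert each endpoint to a unit vector on the sphere (x = cos φ cos λ, y = cos φ sin λ, z = sin φ).
The central angle between the endpoints is δ = arccos(p₁·p₂) ≈ 1.789 rad (102.5°).
Interpolate at f = 1/2 with slerp weights a = sin((1−f)δ)/sin δ ≈ 0.799, b = sin(fδ)/sin δ ≈ 0.799.
p = a·p₁ + b·p₂ ≈ (-0.346, -0.892, 0.292); φ = arcsin(p_z) ≈ 17.00°, λ = atan2(p_y, p_x) ≈ -111.21°.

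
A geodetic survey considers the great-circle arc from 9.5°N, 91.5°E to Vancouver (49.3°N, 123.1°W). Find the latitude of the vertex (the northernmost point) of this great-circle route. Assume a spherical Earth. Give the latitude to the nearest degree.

The great circle lies in the plane with unit normal n̂ = (p₁ × p₂)/|p₁ × p₂|.
Here n̂_z ≈ +0.399; the vertex latitude is φ_max = arccos|n̂_z| ≈ 66.5°.
Check via Clairaut: cos φ_max = |cos φ₁| · sin C = cos(9.5°)·sin(23.9°) ≈ 0.399, again giving ≈ 66.5°.

≈ 66°N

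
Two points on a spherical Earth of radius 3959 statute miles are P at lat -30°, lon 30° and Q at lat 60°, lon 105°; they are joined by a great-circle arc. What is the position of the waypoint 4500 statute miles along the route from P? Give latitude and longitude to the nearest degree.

≈ lat 28°, lon 62°

Write both endpoints as unit vectors p₁, p₂ with components (cos φ cos λ, cos φ sin λ, sin φ).
The central angle between the endpoints is δ = arccos(p₁·p₂) ≈ 1.898 rad (108.7°). The total great-circle distance is δ·R ≈ 1.898 × 3959 ≈ 7512 mi, so the target fraction is f = 4500/7512 ≈ 0.599.
Interpolate at f ≈ 0.599 with slerp weights a = sin((1−f)δ)/sin δ ≈ 0.728, b = sin(fδ)/sin δ ≈ 0.958.
p = a·p₁ + b·p₂ ≈ (0.422, 0.778, 0.466); φ = arcsin(p_z) ≈ 27.74°, λ = atan2(p_y, p_x) ≈ 61.52°.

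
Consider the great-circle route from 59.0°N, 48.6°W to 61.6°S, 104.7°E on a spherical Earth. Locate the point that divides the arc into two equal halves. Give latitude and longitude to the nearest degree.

≈ 6°S, 19°E

Convert each endpoint to a unit vector on the sphere (x = cos φ cos λ, y = cos φ sin λ, z = sin φ).
The central angle between the endpoints is δ = arccos(p₁·p₂) ≈ 2.908 rad (166.6°).
Interpolate at f = 1/2 with slerp weights a = sin((1−f)δ)/sin δ ≈ 4.291, b = sin(fδ)/sin δ ≈ 4.291.
p = a·p₁ + b·p₂ ≈ (0.944, 0.316, -0.096); φ = arcsin(p_z) ≈ -5.54°, λ = atan2(p_y, p_x) ≈ 18.53°.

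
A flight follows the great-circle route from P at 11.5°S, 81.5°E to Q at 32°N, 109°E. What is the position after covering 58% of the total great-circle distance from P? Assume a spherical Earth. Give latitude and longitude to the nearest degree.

≈ 14°N, 96°E

Convert each endpoint to a unit vector on the sphere (x = cos φ cos λ, y = cos φ sin λ, z = sin φ).
The central angle between the endpoints is δ = arccos(p₁·p₂) ≈ 0.887 rad (50.8°).
Interpolate at f = 0.58 with slerp weights a = sin((1−f)δ)/sin δ ≈ 0.470, b = sin(fδ)/sin δ ≈ 0.635.
p = a·p₁ + b·p₂ ≈ (-0.107, 0.964, 0.243); φ = arcsin(p_z) ≈ 14.05°, λ = atan2(p_y, p_x) ≈ 96.35°.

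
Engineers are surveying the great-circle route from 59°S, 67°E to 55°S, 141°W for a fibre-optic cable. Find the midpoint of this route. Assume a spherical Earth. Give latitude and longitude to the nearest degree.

Write both endpoints as unit vectors p₁, p₂ with components (cos φ cos λ, cos φ sin λ, sin φ).
The central angle between the endpoints is δ = arccos(p₁·p₂) ≈ 1.114 rad (63.8°).
Interpolate at f = 1/2 with slerp weights a = sin((1−f)δ)/sin δ ≈ 0.589, b = sin(fδ)/sin δ ≈ 0.589.
p = a·p₁ + b·p₂ ≈ (-0.144, 0.067, -0.987); φ = arcsin(p_z) ≈ -80.87°, λ = atan2(p_y, p_x) ≈ 155.17°.

≈ 81°S, 155°E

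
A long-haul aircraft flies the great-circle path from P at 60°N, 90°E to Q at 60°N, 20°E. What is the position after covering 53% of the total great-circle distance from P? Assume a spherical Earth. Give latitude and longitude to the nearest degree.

≈ 65°N, 53°E

From cos δ = sin φ₁ sin φ₂ + cos φ₁ cos φ₂ cos Δλ, the central angle is δ ≈ 0.582 rad (33.3°).
Interpolate at f = 0.53 with slerp weights a = sin((1−f)δ)/sin δ ≈ 0.491, b = sin(fδ)/sin δ ≈ 0.552.
p = a·p₁ + b·p₂ ≈ (0.259, 0.340, 0.904); φ = arcsin(p_z) ≈ 64.67°, λ = atan2(p_y, p_x) ≈ 52.66°.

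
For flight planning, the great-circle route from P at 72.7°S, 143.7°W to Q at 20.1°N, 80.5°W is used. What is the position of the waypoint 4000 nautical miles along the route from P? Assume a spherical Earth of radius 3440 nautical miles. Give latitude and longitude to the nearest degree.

The haversine formula gives a central angle δ ≈ 1.774 rad (101.7°) between the endpoints. The total great-circle distance is δ·R ≈ 1.774 × 3440 ≈ 6104 nmi, so the target fraction is f = 4000/6104 ≈ 0.655.
Interpolate at f ≈ 0.655 with slerp weights a = sin((1−f)δ)/sin δ ≈ 0.586, b = sin(fδ)/sin δ ≈ 0.937.
p = a·p₁ + b·p₂ ≈ (0.005, -0.971, -0.238); φ = arcsin(p_z) ≈ -13.75°, λ = atan2(p_y, p_x) ≈ -89.72°.

≈ 14°S, 90°W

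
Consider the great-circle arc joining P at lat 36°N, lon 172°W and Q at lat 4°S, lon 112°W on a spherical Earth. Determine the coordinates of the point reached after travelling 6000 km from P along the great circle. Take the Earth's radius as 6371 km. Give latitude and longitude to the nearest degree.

≈ lat 6°N, lon 123°W

Convert each endpoint to a unit vector on the sphere (x = cos φ cos λ, y = cos φ sin λ, z = sin φ).
The central angle between the endpoints is δ = arccos(p₁·p₂) ≈ 1.200 rad (68.7°). The total great-circle distance is δ·R ≈ 1.200 × 6371 ≈ 7644 km, so the target fraction is f = 6000/7644 ≈ 0.785.
Interpolate at f ≈ 0.785 with slerp weights a = sin((1−f)δ)/sin δ ≈ 0.274, b = sin(fδ)/sin δ ≈ 0.868.
p = a·p₁ + b·p₂ ≈ (-0.544, -0.833, 0.100); φ = arcsin(p_z) ≈ 5.76°, λ = atan2(p_y, p_x) ≈ -123.12°.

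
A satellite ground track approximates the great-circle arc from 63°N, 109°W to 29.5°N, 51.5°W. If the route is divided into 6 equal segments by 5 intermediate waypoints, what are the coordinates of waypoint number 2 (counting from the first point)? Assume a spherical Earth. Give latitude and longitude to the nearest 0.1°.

≈ 55.3°N, 80.3°W

The haversine formula gives a central angle δ ≈ 0.862 rad (49.4°) between the endpoints.
Interpolate at f = 2/6 with slerp weights a = sin((1−f)δ)/sin δ ≈ 0.716, b = sin(fδ)/sin δ ≈ 0.373.
p = a·p₁ + b·p₂ ≈ (0.096, -0.562, 0.822); φ = arcsin(p_z) ≈ 55.26°, λ = atan2(p_y, p_x) ≈ -80.26°.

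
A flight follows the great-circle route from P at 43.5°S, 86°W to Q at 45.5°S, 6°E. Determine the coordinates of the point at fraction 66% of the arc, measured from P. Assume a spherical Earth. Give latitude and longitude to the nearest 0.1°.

≈ 54.0°S, 24.1°W

Convert each endpoint to a unit vector on the sphere (x = cos φ cos λ, y = cos φ sin λ, z = sin φ).
The central angle between the endpoints is δ = arccos(p₁·p₂) ≈ 1.078 rad (61.8°).
Interpolate at f = 0.66 with slerp weights a = sin((1−f)δ)/sin δ ≈ 0.407, b = sin(fδ)/sin δ ≈ 0.741.
p = a·p₁ + b·p₂ ≈ (0.537, -0.240, -0.809); φ = arcsin(p_z) ≈ -53.96°, λ = atan2(p_y, p_x) ≈ -24.08°.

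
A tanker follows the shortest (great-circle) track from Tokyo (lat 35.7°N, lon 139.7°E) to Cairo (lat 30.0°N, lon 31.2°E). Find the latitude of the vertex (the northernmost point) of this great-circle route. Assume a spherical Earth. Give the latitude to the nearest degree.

≈ 48°N

The great circle lies in the plane with unit normal n̂ = (p₁ × p₂)/|p₁ × p₂|.
Here n̂_z ≈ -0.669; the vertex latitude is φ_max = arccos|n̂_z| ≈ 48.0°.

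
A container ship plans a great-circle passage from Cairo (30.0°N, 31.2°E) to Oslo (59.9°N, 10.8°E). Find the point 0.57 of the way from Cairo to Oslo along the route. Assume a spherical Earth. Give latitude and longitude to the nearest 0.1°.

From cos δ = sin φ₁ sin φ₂ + cos φ₁ cos φ₂ cos Δλ, the central angle is δ ≈ 0.574 rad (32.9°).
Interpolate at f = 0.57 with slerp weights a = sin((1−f)δ)/sin δ ≈ 0.450, b = sin(fδ)/sin δ ≈ 0.592.
p = a·p₁ + b·p₂ ≈ (0.625, 0.257, 0.737); φ = arcsin(p_z) ≈ 47.48°, λ = atan2(p_y, p_x) ≈ 22.39°.

≈ 47.5°N, 22.4°E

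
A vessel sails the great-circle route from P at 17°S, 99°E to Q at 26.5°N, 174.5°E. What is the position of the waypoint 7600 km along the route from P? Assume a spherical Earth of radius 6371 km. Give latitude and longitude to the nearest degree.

Write both endpoints as unit vectors p₁, p₂ with components (cos φ cos λ, cos φ sin λ, sin φ).
The central angle between the endpoints is δ = arccos(p₁·p₂) ≈ 1.487 rad (85.2°). The total great-circle distance is δ·R ≈ 1.487 × 6371 ≈ 9473 km, so the target fraction is f = 7600/9473 ≈ 0.802.
Interpolate at f ≈ 0.802 with slerp weights a = sin((1−f)δ)/sin δ ≈ 0.291, b = sin(fδ)/sin δ ≈ 0.933.
p = a·p₁ + b·p₂ ≈ (-0.874, 0.355, 0.331); φ = arcsin(p_z) ≈ 19.34°, λ = atan2(p_y, p_x) ≈ 157.92°.

≈ 19°N, 158°E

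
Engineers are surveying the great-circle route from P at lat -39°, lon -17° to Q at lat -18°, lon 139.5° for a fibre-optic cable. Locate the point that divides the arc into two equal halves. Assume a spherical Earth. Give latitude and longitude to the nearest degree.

≈ lat -67°, lon 87°

The haversine formula gives a central angle δ ≈ 2.075 rad (118.9°) between the endpoints.
Interpolate at f = 1/2 with slerp weights a = sin((1−f)δ)/sin δ ≈ 0.984, b = sin(fδ)/sin δ ≈ 0.984.
p = a·p₁ + b·p₂ ≈ (0.020, 0.384, -0.923); φ = arcsin(p_z) ≈ -67.38°, λ = atan2(p_y, p_x) ≈ 87.07°.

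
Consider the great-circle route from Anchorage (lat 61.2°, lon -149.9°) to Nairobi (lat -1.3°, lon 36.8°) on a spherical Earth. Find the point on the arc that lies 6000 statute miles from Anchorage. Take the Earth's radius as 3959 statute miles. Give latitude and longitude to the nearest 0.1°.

≈ lat 31.7°, lon 39.2°

The haversine formula gives a central angle δ ≈ 2.092 rad (119.9°) between the endpoints. The total great-circle distance is δ·R ≈ 2.092 × 3959 ≈ 8284 mi, so the target fraction is f = 6000/8284 ≈ 0.724.
Interpolate at f ≈ 0.724 with slerp weights a = sin((1−f)δ)/sin δ ≈ 0.629, b = sin(fδ)/sin δ ≈ 1.152.
p = a·p₁ + b·p₂ ≈ (0.660, 0.538, 0.525); φ = arcsin(p_z) ≈ 31.67°, λ = atan2(p_y, p_x) ≈ 39.18°.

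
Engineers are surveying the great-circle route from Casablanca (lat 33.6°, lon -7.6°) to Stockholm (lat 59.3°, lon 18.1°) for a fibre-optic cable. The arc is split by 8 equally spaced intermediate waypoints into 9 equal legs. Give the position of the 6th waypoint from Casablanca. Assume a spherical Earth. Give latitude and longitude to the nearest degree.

≈ lat 51°, lon 6°

Convert each endpoint to a unit vector on the sphere (x = cos φ cos λ, y = cos φ sin λ, z = sin φ).
The central angle between the endpoints is δ = arccos(p₁·p₂) ≈ 0.537 rad (30.8°).
Interpolate at f = 6/9 with slerp weights a = sin((1−f)δ)/sin δ ≈ 0.348, b = sin(fδ)/sin δ ≈ 0.685.
p = a·p₁ + b·p₂ ≈ (0.620, 0.070, 0.782); φ = arcsin(p_z) ≈ 51.41°, λ = atan2(p_y, p_x) ≈ 6.47°.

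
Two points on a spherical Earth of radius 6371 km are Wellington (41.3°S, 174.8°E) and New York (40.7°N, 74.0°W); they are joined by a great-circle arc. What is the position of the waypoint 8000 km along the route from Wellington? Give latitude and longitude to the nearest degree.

From cos δ = sin φ₁ sin φ₂ + cos φ₁ cos φ₂ cos Δλ, the central angle is δ ≈ 2.261 rad (129.5°). The total great-circle distance is δ·R ≈ 2.261 × 6371 ≈ 14402 km, so the target fraction is f = 8000/14402 ≈ 0.555.
Interpolate at f ≈ 0.555 with slerp weights a = sin((1−f)δ)/sin δ ≈ 1.094, b = sin(fδ)/sin δ ≈ 1.233.
p = a·p₁ + b·p₂ ≈ (-0.561, -0.824, 0.082); φ = arcsin(p_z) ≈ 4.68°, λ = atan2(p_y, p_x) ≈ -124.26°.

≈ 5°N, 124°W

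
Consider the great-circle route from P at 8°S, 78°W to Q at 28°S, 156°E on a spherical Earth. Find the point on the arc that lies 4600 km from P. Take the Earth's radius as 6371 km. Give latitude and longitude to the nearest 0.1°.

The haversine formula gives a central angle δ ≈ 2.036 rad (116.7°) between the endpoints. The total great-circle distance is δ·R ≈ 2.036 × 6371 ≈ 12971 km, so the target fraction is f = 4600/12971 ≈ 0.355.
Interpolate at f ≈ 0.355 with slerp weights a = sin((1−f)δ)/sin δ ≈ 1.082, b = sin(fδ)/sin δ ≈ 0.739.
p = a·p₁ + b·p₂ ≈ (-0.374, -0.783, -0.498); φ = arcsin(p_z) ≈ -29.85°, λ = atan2(p_y, p_x) ≈ -115.52°.

≈ 29.9°S, 115.5°W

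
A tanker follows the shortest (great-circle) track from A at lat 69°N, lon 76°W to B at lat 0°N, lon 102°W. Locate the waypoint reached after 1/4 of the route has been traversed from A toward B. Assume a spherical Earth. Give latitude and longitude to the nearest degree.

≈ lat 52°N, lon 89°W

Convert each endpoint to a unit vector on the sphere (x = cos φ cos λ, y = cos φ sin λ, z = sin φ).
The central angle between the endpoints is δ = arccos(p₁·p₂) ≈ 1.243 rad (71.2°).
Interpolate at f = 1/4 with slerp weights a = sin((1−f)δ)/sin δ ≈ 0.848, b = sin(fδ)/sin δ ≈ 0.323.
p = a·p₁ + b·p₂ ≈ (0.006, -0.611, 0.792); φ = arcsin(p_z) ≈ 52.35°, λ = atan2(p_y, p_x) ≈ -89.40°.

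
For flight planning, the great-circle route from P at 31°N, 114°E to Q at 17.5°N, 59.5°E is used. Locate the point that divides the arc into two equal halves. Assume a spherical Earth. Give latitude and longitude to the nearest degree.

Convert each endpoint to a unit vector on the sphere (x = cos φ cos λ, y = cos φ sin λ, z = sin φ).
The central angle between the endpoints is δ = arccos(p₁·p₂) ≈ 0.890 rad (51.0°).
Interpolate at f = 1/2 with slerp weights a = sin((1−f)δ)/sin δ ≈ 0.554, b = sin(fδ)/sin δ ≈ 0.554.
p = a·p₁ + b·p₂ ≈ (0.075, 0.889, 0.452); φ = arcsin(p_z) ≈ 26.86°, λ = atan2(p_y, p_x) ≈ 85.18°.

≈ 27°N, 85°E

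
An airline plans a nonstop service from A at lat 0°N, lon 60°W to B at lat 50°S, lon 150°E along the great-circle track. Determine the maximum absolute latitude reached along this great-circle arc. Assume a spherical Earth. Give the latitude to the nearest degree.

The great circle lies in the plane with unit normal n̂ = (p₁ × p₂)/|p₁ × p₂|.
Here n̂_z ≈ -0.387; the vertex latitude is φ_max = arccos|n̂_z| ≈ 67.2°.
Check via Clairaut: cos φ_max = |cos φ₁| · sin C = cos(0.0°)·sin(157.2°) ≈ 0.387, again giving ≈ 67.2°.

≈ 67°S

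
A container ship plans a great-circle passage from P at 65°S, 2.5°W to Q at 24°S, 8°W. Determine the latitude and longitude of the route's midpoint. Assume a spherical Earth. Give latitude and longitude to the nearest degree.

The haversine formula gives a central angle δ ≈ 0.718 rad (41.2°) between the endpoints.
Interpolate at f = 1/2 with slerp weights a = sin((1−f)δ)/sin δ ≈ 0.534, b = sin(fδ)/sin δ ≈ 0.534.
p = a·p₁ + b·p₂ ≈ (0.709, -0.078, -0.701); φ = arcsin(p_z) ≈ -44.53°, λ = atan2(p_y, p_x) ≈ -6.26°.

≈ 45°S, 6°W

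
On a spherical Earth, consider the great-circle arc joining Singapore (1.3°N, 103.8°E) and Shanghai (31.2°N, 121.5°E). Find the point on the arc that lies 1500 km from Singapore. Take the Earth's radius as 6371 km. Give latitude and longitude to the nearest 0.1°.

≈ 13.2°N, 110.2°E

Write both endpoints as unit vectors p₁, p₂ with components (cos φ cos λ, cos φ sin λ, sin φ).
The central angle between the endpoints is δ = arccos(p₁·p₂) ≈ 0.598 rad (34.3°). The total great-circle distance is δ·R ≈ 0.598 × 6371 ≈ 3810 km, so the target fraction is f = 1500/3810 ≈ 0.394.
Interpolate at f ≈ 0.394 with slerp weights a = sin((1−f)δ)/sin δ ≈ 0.630, b = sin(fδ)/sin δ ≈ 0.414.
p = a·p₁ + b·p₂ ≈ (-0.335, 0.914, 0.229); φ = arcsin(p_z) ≈ 13.23°, λ = atan2(p_y, p_x) ≈ 110.15°.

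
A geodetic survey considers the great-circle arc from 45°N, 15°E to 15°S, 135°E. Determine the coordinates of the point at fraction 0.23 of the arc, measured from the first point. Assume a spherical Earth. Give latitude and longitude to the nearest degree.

Convert each endpoint to a unit vector on the sphere (x = cos φ cos λ, y = cos φ sin λ, z = sin φ).
The central angle between the endpoints is δ = arccos(p₁·p₂) ≈ 2.123 rad (121.6°).
Interpolate at f = 0.23 with slerp weights a = sin((1−f)δ)/sin δ ≈ 1.172, b = sin(fδ)/sin δ ≈ 0.551.
p = a·p₁ + b·p₂ ≈ (0.424, 0.591, 0.686); φ = arcsin(p_z) ≈ 43.33°, λ = atan2(p_y, p_x) ≈ 54.32°.

≈ 43°N, 54°E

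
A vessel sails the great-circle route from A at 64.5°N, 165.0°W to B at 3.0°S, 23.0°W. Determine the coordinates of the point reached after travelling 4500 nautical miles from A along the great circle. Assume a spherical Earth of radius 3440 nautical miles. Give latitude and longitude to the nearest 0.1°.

≈ 33.0°N, 35.1°W

Convert each endpoint to a unit vector on the sphere (x = cos φ cos λ, y = cos φ sin λ, z = sin φ).
The central angle between the endpoints is δ = arccos(p₁·p₂) ≈ 1.967 rad (112.7°). The total great-circle distance is δ·R ≈ 1.967 × 3440 ≈ 6767 nmi, so the target fraction is f = 4500/6767 ≈ 0.665.
Interpolate at f ≈ 0.665 with slerp weights a = sin((1−f)δ)/sin δ ≈ 0.664, b = sin(fδ)/sin δ ≈ 1.047.
p = a·p₁ + b·p₂ ≈ (0.686, -0.482, 0.544); φ = arcsin(p_z) ≈ 32.98°, λ = atan2(p_y, p_x) ≈ -35.11°.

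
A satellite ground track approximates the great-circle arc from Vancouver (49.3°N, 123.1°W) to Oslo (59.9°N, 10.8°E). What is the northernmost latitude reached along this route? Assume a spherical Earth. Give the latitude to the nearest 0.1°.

The great circle lies in the plane with unit normal n̂ = (p₁ × p₂)/|p₁ × p₂|.
Here n̂_z ≈ +0.261; the vertex latitude is φ_max = arccos|n̂_z| ≈ 74.9°.
Check via Clairaut: cos φ_max = |cos φ₁| · sin C = cos(49.3°)·sin(23.6°) ≈ 0.261, again giving ≈ 74.9°.

≈ 74.9°N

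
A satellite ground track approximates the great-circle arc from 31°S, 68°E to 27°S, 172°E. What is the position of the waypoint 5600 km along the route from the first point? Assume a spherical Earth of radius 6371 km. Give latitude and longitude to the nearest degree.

≈ 41°S, 130°E

Write both endpoints as unit vectors p₁, p₂ with components (cos φ cos λ, cos φ sin λ, sin φ).
The central angle between the endpoints is δ = arccos(p₁·p₂) ≈ 1.522 rad (87.2°). The total great-circle distance is δ·R ≈ 1.522 × 6371 ≈ 9695 km, so the target fraction is f = 5600/9695 ≈ 0.578.
Interpolate at f ≈ 0.578 with slerp weights a = sin((1−f)δ)/sin δ ≈ 0.600, b = sin(fδ)/sin δ ≈ 0.771.
p = a·p₁ + b·p₂ ≈ (-0.488, 0.573, -0.659); φ = arcsin(p_z) ≈ -41.23°, λ = atan2(p_y, p_x) ≈ 130.42°.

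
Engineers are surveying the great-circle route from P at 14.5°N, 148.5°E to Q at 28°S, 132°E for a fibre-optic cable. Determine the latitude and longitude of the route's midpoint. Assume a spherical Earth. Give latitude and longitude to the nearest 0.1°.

Write both endpoints as unit vectors p₁, p₂ with components (cos φ cos λ, cos φ sin λ, sin φ).
The central angle between the endpoints is δ = arccos(p₁·p₂) ≈ 0.792 rad (45.4°).
Interpolate at f = 1/2 with slerp weights a = sin((1−f)δ)/sin δ ≈ 0.542, b = sin(fδ)/sin δ ≈ 0.542.
p = a·p₁ + b·p₂ ≈ (-0.768, 0.630, -0.119); φ = arcsin(p_z) ≈ -6.82°, λ = atan2(p_y, p_x) ≈ 140.63°.

≈ 6.8°S, 140.6°E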